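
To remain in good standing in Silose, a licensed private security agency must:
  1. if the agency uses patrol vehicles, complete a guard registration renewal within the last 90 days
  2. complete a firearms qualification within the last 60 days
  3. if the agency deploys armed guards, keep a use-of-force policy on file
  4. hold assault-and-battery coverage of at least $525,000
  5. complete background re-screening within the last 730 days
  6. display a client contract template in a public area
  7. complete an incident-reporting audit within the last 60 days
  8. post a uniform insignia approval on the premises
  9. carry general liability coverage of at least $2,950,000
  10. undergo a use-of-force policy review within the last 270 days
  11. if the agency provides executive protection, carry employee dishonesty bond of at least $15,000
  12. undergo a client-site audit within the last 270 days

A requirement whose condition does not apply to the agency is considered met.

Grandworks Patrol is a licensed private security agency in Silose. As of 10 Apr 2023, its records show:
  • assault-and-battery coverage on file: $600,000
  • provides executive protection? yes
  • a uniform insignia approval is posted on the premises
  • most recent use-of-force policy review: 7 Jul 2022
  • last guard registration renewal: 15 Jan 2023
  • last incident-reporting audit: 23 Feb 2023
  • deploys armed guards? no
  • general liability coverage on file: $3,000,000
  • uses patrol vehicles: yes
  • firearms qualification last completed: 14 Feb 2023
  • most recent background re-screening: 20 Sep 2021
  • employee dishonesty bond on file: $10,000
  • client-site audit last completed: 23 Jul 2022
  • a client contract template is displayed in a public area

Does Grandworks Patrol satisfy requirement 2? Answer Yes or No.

2. firearms qualification 55 days ago vs limit 60 → met

Yes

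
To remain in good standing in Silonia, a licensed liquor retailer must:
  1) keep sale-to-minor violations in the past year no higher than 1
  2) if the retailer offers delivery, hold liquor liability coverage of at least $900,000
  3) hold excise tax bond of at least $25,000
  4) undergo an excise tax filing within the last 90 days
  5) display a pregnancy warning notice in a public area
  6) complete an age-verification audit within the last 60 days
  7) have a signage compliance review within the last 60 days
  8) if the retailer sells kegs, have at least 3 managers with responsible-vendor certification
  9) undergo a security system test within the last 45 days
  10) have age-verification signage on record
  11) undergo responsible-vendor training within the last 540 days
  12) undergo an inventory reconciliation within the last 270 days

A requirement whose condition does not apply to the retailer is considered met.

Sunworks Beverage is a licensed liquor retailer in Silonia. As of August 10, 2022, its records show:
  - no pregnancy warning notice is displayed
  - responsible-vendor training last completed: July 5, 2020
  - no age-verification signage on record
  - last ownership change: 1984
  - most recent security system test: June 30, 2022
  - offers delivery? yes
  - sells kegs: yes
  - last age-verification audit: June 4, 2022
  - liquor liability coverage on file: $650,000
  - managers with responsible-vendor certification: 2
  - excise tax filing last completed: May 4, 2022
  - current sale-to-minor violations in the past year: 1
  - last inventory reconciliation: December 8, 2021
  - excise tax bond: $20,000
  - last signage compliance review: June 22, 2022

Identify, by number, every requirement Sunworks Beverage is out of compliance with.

1. sale-to-minor violations in the past year 1 ≤ 1 → met
2. condition 'offers delivery' holds; liquor liability coverage $650,000 < $900,000 → not met
3. excise tax bond $20,000 < $25,000 → not met
4. excise tax filing 98 days ago vs limit 90 → not met
5. pregnancy warning notice absent → not met
6. age-verification audit 67 days ago vs limit 60 → not met
7. signage compliance review 49 days ago vs limit 60 → met
8. condition 'sells kegs' holds; managers with responsible-vendor certification 2 < 3 → not met
9. security system test 41 days ago vs limit 45 → met
10. age-verification signage absent → not met
11. responsible-vendor training 766 days ago vs limit 540 → not met
12. inventory reconciliation 245 days ago vs limit 270 → met
Not met: 2, 3, 4, 5, 6, 8, 10, 11

2, 3, 4, 5, 6, 8, 10, 11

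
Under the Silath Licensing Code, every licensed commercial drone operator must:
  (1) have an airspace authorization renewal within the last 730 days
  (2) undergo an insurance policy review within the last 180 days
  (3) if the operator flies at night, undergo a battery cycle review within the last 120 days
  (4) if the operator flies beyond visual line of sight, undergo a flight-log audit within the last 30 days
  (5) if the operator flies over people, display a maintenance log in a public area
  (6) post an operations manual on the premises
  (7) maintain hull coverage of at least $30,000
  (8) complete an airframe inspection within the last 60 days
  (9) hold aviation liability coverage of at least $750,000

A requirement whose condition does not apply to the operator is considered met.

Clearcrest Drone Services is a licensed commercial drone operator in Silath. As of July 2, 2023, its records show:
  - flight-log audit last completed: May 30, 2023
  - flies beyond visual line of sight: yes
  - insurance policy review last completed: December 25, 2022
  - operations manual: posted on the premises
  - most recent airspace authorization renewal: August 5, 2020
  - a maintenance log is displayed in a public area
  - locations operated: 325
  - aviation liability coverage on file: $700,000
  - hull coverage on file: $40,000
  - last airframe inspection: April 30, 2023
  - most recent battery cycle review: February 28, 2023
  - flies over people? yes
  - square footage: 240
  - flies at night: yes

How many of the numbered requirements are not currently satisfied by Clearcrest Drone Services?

1. airspace authorization renewal 1061 days ago vs limit 730 → not met
2. insurance policy review 189 days ago vs limit 180 → not met
3. condition 'flies at night' holds; battery cycle review 124 days ago vs limit 120 → not met
4. condition 'flies beyond visual line of sight' holds; flight-log audit 33 days ago vs limit 30 → not met
5. condition 'flies over people' holds; maintenance log present → met
6. operations manual present → met
7. hull coverage $40,000 ≥ $30,000 → met
8. airframe inspection 63 days ago vs limit 60 → not met
9. aviation liability coverage $700,000 < $750,000 → not met
Not met: 6 of 9

6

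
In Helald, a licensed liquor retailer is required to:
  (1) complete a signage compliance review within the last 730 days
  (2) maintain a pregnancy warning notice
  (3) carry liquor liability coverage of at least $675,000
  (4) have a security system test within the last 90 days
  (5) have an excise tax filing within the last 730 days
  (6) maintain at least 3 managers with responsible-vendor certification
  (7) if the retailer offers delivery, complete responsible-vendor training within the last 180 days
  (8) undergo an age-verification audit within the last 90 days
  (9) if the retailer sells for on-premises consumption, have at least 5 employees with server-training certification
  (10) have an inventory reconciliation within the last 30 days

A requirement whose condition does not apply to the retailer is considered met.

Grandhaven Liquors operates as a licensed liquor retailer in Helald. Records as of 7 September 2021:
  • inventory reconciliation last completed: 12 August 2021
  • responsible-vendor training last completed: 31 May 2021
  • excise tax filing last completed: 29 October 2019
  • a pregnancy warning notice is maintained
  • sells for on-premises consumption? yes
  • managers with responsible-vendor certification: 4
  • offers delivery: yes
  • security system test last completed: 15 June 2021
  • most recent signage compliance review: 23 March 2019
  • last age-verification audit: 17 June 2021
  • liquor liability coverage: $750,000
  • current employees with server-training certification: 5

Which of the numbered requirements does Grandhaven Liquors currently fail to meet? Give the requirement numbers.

1

1. signage compliance review 899 days ago vs limit 730 → not met
2. pregnancy warning notice present → met
3. liquor liability coverage $750,000 ≥ $675,000 → met
4. security system test 84 days ago vs limit 90 → met
5. excise tax filing 679 days ago vs limit 730 → met
6. managers with responsible-vendor certification 4 ≥ 3 → met
7. condition 'offers delivery' holds; responsible-vendor training 99 days ago vs limit 180 → met
8. age-verification audit 82 days ago vs limit 90 → met
9. condition 'sells for on-premises consumption' holds; employees with server-training certification 5 ≥ 5 → met
10. inventory reconciliation 26 days ago vs limit 30 → met
Not met: 1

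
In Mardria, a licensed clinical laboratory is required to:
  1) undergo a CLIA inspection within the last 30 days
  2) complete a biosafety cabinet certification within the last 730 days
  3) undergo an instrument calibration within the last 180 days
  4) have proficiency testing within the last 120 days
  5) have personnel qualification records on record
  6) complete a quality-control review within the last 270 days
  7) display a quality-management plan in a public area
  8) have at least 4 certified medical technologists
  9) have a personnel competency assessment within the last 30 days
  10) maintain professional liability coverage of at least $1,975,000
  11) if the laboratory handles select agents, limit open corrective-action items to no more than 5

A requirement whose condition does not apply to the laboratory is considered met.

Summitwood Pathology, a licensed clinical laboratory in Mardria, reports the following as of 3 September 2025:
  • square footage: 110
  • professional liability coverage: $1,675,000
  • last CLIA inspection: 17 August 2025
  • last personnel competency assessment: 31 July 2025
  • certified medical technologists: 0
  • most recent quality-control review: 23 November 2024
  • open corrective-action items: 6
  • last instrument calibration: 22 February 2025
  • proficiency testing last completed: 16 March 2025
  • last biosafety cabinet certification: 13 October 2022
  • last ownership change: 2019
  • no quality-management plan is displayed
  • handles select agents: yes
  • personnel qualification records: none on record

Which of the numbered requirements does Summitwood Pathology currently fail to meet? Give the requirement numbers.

2, 3, 4, 5, 6, 7, 8, 9, 10, 11

1. CLIA inspection 17 days ago vs limit 30 → met
2. biosafety cabinet certification 1056 days ago vs limit 730 → not met
3. instrument calibration 193 days ago vs limit 180 → not met
4. proficiency testing 171 days ago vs limit 120 → not met
5. personnel qualification records absent → not met
6. quality-control review 284 days ago vs limit 270 → not met
7. quality-management plan absent → not met
8. certified medical technologists 0 < 4 → not met
9. personnel competency assessment 34 days ago vs limit 30 → not met
10. professional liability coverage $1,675,000 < $1,975,000 → not met
11. condition 'handles select agents' holds; open corrective-action items 6 > 5 → not met
Not met: 2, 3, 4, 5, 6, 7, 8, 9, 10, 11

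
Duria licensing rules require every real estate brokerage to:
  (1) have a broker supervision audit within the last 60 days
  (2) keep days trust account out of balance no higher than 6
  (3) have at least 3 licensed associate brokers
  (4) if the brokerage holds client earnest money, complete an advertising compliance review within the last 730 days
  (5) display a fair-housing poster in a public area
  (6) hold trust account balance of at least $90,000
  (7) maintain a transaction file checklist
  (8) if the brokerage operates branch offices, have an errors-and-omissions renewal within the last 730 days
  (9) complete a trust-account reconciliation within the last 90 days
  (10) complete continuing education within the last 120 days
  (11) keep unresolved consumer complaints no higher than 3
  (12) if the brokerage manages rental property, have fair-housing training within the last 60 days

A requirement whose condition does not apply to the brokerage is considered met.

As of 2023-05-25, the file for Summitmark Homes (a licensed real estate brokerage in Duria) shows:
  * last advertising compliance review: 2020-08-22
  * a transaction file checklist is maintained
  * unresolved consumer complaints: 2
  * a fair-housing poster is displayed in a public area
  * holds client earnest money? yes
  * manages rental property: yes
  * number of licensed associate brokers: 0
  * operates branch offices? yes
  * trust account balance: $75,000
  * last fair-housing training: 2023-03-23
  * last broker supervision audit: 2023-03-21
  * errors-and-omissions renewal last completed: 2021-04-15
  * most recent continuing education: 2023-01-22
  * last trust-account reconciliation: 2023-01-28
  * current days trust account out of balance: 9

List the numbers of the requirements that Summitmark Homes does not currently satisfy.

1. broker supervision audit 65 days ago vs limit 60 → not met
2. days trust account out of balance 9 > 6 → not met
3. licensed associate brokers 0 < 3 → not met
4. condition 'holds client earnest money' holds; advertising compliance review 1006 days ago vs limit 730 → not met
5. fair-housing poster present → met
6. trust account balance $75,000 < $90,000 → not met
7. transaction file checklist present → met
8. condition 'operates branch offices' holds; errors-and-omissions renewal 770 days ago vs limit 730 → not met
9. trust-account reconciliation 117 days ago vs limit 90 → not met
10. continuing education 123 days ago vs limit 120 → not met
11. unresolved consumer complaints 2 ≤ 3 → met
12. condition 'manages rental property' holds; fair-housing training 63 days ago vs limit 60 → not met
Not met: 1, 2, 3, 4, 6, 8, 9, 10, 12

1, 2, 3, 4, 6, 8, 9, 10, 12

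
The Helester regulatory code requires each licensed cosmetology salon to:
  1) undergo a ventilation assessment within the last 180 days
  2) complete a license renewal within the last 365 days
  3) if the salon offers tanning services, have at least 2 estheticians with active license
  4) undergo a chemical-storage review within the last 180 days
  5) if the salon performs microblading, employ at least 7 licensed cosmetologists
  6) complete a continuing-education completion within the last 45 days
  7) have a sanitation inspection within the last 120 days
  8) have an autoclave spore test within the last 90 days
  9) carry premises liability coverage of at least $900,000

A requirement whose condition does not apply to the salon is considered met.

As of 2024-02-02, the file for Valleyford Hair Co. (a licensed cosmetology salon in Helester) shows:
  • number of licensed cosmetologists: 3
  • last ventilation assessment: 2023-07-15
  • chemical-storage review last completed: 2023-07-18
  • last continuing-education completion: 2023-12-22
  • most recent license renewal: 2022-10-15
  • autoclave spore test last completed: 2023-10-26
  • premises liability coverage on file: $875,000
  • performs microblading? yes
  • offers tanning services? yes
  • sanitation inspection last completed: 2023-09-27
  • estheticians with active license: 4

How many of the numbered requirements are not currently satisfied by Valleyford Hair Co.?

7

1. ventilation assessment 202 days ago vs limit 180 → not met
2. license renewal 475 days ago vs limit 365 → not met
3. condition 'offers tanning services' holds; estheticians with active license 4 ≥ 2 → met
4. chemical-storage review 199 days ago vs limit 180 → not met
5. condition 'performs microblading' holds; licensed cosmetologists 3 < 7 → not met
6. continuing-education completion 42 days ago vs limit 45 → met
7. sanitation inspection 128 days ago vs limit 120 → not met
8. autoclave spore test 99 days ago vs limit 90 → not met
9. premises liability coverage $875,000 < $900,000 → not met
Not met: 7 of 9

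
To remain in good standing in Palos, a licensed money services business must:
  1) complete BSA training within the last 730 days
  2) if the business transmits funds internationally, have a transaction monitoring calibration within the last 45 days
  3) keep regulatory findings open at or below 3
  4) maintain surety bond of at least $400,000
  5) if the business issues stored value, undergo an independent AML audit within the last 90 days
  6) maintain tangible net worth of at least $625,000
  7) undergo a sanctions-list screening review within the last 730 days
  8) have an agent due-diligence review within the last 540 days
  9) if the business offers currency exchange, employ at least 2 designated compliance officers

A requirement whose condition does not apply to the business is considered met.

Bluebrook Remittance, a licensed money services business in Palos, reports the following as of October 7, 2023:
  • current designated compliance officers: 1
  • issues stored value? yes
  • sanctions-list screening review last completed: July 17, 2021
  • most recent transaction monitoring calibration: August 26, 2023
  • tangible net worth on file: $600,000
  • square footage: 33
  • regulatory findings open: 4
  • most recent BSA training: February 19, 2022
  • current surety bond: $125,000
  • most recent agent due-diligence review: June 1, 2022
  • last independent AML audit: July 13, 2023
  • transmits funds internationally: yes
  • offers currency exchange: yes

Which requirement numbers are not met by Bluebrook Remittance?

3, 4, 6, 7, 9

1. BSA training 595 days ago vs limit 730 → met
2. condition 'transmits funds internationally' holds; transaction monitoring calibration 42 days ago vs limit 45 → met
3. regulatory findings open 4 > 3 → not met
4. surety bond $125,000 < $400,000 → not met
5. condition 'issues stored value' holds; independent AML audit 86 days ago vs limit 90 → met
6. tangible net worth $600,000 < $625,000 → not met
7. sanctions-list screening review 812 days ago vs limit 730 → not met
8. agent due-diligence review 493 days ago vs limit 540 → met
9. condition 'offers currency exchange' holds; designated compliance officers 1 < 2 → not met
Not met: 3, 4, 6, 7, 9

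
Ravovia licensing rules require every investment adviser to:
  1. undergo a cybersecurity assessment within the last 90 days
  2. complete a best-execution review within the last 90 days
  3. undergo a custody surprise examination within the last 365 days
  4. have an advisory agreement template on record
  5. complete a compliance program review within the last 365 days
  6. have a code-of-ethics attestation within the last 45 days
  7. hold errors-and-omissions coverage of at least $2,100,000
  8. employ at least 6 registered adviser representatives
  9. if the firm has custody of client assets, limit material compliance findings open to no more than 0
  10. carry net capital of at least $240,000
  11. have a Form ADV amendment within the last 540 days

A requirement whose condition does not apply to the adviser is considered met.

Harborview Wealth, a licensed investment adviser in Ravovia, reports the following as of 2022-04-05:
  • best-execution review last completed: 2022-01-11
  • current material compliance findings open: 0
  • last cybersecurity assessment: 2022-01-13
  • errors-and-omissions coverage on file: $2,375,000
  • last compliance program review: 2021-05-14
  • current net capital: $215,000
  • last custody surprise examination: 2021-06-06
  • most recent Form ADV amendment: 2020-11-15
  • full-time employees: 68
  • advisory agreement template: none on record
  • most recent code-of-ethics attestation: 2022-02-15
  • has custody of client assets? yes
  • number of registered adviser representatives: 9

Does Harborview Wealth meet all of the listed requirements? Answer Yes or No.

No

1. cybersecurity assessment 82 days ago vs limit 90 → met
2. best-execution review 84 days ago vs limit 90 → met
3. custody surprise examination 303 days ago vs limit 365 → met
4. advisory agreement template absent → not met
5. compliance program review 326 days ago vs limit 365 → met
6. code-of-ethics attestation 49 days ago vs limit 45 → not met
7. errors-and-omissions coverage $2,375,000 ≥ $2,100,000 → met
8. registered adviser representatives 9 ≥ 6 → met
9. condition 'has custody of client assets' holds; material compliance findings open 0 ≤ 0 → met
10. net capital $215,000 < $240,000 → not met
11. Form ADV amendment 506 days ago vs limit 540 → met
Not met: 4, 6, 10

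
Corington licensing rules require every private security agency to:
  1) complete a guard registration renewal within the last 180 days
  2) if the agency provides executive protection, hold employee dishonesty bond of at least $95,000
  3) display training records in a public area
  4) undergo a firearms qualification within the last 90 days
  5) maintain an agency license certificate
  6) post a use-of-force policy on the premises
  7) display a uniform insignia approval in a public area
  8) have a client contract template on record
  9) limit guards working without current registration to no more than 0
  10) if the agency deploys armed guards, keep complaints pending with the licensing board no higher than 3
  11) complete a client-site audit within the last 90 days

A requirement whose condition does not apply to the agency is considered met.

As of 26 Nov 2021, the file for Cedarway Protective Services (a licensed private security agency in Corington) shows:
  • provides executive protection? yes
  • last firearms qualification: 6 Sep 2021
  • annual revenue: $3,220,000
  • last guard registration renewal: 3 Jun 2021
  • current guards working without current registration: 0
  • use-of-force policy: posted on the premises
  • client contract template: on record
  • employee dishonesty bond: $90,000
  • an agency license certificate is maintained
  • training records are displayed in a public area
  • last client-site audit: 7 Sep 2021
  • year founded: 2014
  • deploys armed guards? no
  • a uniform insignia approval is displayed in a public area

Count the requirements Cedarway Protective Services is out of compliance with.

1. guard registration renewal 176 days ago vs limit 180 → met
2. condition 'provides executive protection' holds; employee dishonesty bond $90,000 < $95,000 → not met
3. training records present → met
4. firearms qualification 81 days ago vs limit 90 → met
5. agency license certificate present → met
6. use-of-force policy present → met
7. uniform insignia approval present → met
8. client contract template present → met
9. guards working without current registration 0 ≤ 0 → met
10. condition 'deploys armed guards' does not hold → requirement n/a → met
11. client-site audit 80 days ago vs limit 90 → met
Not met: 1 of 11

1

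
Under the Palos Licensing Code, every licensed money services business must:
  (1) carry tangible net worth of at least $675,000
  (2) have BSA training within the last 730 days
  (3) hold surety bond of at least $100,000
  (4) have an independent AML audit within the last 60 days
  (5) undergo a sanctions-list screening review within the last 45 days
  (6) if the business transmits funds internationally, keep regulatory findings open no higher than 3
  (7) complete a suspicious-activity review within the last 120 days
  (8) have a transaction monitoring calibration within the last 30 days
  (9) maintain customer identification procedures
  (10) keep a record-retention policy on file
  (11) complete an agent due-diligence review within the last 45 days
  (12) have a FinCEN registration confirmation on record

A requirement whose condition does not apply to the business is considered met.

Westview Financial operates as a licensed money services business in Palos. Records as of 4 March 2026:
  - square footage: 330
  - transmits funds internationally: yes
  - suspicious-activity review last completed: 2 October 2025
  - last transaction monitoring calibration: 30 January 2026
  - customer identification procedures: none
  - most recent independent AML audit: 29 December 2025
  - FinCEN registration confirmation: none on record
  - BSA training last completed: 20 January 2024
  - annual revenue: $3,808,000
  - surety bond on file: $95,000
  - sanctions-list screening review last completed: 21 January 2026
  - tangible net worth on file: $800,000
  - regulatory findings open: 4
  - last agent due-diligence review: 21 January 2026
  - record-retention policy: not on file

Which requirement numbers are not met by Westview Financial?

1. tangible net worth $800,000 ≥ $675,000 → met
2. BSA training 774 days ago vs limit 730 → not met
3. surety bond $95,000 < $100,000 → not met
4. independent AML audit 65 days ago vs limit 60 → not met
5. sanctions-list screening review 42 days ago vs limit 45 → met
6. condition 'transmits funds internationally' holds; regulatory findings open 4 > 3 → not met
7. suspicious-activity review 153 days ago vs limit 120 → not met
8. transaction monitoring calibration 33 days ago vs limit 30 → not met
9. customer identification procedures absent → not met
10. record-retention policy absent → not met
11. agent due-diligence review 42 days ago vs limit 45 → met
12. FinCEN registration confirmation absent → not met
Not met: 2, 3, 4, 6, 7, 8, 9, 10, 12

2, 3, 4, 6, 7, 8, 9, 10, 12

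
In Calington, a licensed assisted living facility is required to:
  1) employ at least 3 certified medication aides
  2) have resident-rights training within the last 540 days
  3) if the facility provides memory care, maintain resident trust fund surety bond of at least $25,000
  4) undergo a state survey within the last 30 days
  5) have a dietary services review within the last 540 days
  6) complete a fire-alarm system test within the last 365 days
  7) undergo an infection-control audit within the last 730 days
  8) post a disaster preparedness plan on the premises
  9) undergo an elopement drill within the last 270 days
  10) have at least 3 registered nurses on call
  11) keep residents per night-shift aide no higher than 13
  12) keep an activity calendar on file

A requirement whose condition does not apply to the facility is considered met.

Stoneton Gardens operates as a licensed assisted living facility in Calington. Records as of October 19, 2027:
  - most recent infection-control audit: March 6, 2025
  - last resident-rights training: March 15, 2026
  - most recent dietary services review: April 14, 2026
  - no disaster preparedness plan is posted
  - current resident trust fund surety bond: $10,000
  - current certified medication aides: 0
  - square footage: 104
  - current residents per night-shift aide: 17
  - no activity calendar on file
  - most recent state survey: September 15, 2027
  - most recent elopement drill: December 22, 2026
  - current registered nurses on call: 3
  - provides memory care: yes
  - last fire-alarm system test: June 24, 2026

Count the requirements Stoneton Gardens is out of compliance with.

1. certified medication aides 0 < 3 → not met
2. resident-rights training 583 days ago vs limit 540 → not met
3. condition 'provides memory care' holds; resident trust fund surety bond $10,000 < $25,000 → not met
4. state survey 34 days ago vs limit 30 → not met
5. dietary services review 553 days ago vs limit 540 → not met
6. fire-alarm system test 482 days ago vs limit 365 → not met
7. infection-control audit 957 days ago vs limit 730 → not met
8. disaster preparedness plan absent → not met
9. elopement drill 301 days ago vs limit 270 → not met
10. registered nurses on call 3 ≥ 3 → met
11. residents per night-shift aide 17 > 13 → not met
12. activity calendar absent → not met
Not met: 11 of 12

11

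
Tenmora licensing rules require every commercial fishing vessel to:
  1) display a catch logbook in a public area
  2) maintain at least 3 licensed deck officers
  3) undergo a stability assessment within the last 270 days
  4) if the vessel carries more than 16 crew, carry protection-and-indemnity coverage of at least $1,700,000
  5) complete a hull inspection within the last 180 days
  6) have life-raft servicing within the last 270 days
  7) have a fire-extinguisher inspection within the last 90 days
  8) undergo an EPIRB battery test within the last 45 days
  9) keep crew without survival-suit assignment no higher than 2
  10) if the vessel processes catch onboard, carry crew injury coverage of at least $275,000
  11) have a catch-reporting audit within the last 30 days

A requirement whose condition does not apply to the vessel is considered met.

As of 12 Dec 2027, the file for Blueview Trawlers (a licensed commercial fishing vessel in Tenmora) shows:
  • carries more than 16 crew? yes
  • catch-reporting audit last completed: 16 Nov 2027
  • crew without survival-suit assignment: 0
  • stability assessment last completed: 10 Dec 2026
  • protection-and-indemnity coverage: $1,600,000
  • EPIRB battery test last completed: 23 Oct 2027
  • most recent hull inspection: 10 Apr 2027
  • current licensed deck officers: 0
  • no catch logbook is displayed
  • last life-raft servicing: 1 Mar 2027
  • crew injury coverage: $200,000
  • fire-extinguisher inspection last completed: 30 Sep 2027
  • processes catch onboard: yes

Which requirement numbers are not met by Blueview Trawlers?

1. catch logbook absent → not met
2. licensed deck officers 0 < 3 → not met
3. stability assessment 367 days ago vs limit 270 → not met
4. condition 'carries more than 16 crew' holds; protection-and-indemnity coverage $1,600,000 < $1,700,000 → not met
5. hull inspection 246 days ago vs limit 180 → not met
6. life-raft servicing 286 days ago vs limit 270 → not met
7. fire-extinguisher inspection 73 days ago vs limit 90 → met
8. EPIRB battery test 50 days ago vs limit 45 → not met
9. crew without survival-suit assignment 0 ≤ 2 → met
10. condition 'processes catch onboard' holds; crew injury coverage $200,000 < $275,000 → not met
11. catch-reporting audit 26 days ago vs limit 30 → met
Not met: 1, 2, 3, 4, 5, 6, 8, 10

1, 2, 3, 4, 5, 6, 8, 10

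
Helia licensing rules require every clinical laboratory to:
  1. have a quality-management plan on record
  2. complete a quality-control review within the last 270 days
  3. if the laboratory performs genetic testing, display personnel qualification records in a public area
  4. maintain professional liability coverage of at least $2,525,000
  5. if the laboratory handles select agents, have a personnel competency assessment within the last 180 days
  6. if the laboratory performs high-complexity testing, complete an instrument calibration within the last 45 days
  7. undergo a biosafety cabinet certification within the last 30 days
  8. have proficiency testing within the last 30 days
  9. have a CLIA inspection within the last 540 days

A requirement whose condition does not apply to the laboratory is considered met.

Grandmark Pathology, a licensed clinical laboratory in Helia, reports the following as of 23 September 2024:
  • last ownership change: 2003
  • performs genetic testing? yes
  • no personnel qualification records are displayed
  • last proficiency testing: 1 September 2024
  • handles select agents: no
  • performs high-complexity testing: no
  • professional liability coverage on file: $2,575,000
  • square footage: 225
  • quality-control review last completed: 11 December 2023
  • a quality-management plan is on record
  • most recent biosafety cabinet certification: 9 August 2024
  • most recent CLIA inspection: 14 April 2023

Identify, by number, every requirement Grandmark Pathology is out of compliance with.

2, 3, 7

1. quality-management plan present → met
2. quality-control review 287 days ago vs limit 270 → not met
3. condition 'performs genetic testing' holds; personnel qualification records absent → not met
4. professional liability coverage $2,575,000 ≥ $2,525,000 → met
5. condition 'handles select agents' does not hold → requirement n/a → met
6. condition 'performs high-complexity testing' does not hold → requirement n/a → met
7. biosafety cabinet certification 45 days ago vs limit 30 → not met
8. proficiency testing 22 days ago vs limit 30 → met
9. CLIA inspection 528 days ago vs limit 540 → met
Not met: 2, 3, 7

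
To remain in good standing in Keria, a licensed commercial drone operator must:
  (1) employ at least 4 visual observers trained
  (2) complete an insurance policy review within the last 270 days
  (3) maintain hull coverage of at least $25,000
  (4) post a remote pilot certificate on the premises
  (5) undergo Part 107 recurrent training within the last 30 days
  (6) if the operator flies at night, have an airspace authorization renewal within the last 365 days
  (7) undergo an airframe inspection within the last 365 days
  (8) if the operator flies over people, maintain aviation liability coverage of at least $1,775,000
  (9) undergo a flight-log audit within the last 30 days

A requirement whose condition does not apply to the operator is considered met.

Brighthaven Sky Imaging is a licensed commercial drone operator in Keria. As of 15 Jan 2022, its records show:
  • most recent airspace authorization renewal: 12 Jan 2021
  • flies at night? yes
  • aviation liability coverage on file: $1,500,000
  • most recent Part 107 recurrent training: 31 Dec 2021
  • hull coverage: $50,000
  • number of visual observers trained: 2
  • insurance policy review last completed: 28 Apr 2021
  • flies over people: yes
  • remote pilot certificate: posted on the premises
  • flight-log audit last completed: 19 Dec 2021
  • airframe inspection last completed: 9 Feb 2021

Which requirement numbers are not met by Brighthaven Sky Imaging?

1. visual observers trained 2 < 4 → not met
2. insurance policy review 262 days ago vs limit 270 → met
3. hull coverage $50,000 ≥ $25,000 → met
4. remote pilot certificate present → met
5. Part 107 recurrent training 15 days ago vs limit 30 → met
6. condition 'flies at night' holds; airspace authorization renewal 368 days ago vs limit 365 → not met
7. airframe inspection 340 days ago vs limit 365 → met
8. condition 'flies over people' holds; aviation liability coverage $1,500,000 < $1,775,000 → not met
9. flight-log audit 27 days ago vs limit 30 → met
Not met: 1, 6, 8

1, 6, 8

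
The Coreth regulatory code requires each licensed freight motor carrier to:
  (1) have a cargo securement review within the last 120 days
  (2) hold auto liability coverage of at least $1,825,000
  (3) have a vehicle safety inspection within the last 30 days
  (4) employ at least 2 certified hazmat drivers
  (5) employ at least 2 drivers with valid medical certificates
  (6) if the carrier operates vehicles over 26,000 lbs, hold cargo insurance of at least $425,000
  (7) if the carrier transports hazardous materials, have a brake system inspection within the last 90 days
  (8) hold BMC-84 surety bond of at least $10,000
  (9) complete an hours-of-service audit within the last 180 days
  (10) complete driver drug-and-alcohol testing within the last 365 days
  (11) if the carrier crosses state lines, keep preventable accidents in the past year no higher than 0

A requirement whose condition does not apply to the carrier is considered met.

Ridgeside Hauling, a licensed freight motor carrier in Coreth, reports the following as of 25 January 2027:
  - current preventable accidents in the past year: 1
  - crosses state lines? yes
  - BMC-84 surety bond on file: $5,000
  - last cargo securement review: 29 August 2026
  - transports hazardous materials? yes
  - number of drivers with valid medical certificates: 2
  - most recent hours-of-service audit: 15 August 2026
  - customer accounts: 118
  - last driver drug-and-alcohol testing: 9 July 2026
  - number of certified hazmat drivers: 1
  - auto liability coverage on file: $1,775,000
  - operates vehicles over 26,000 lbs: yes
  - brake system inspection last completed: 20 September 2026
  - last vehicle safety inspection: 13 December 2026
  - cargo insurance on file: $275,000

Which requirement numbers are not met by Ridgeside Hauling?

1, 2, 3, 4, 6, 7, 8, 11

1. cargo securement review 149 days ago vs limit 120 → not met
2. auto liability coverage $1,775,000 < $1,825,000 → not met
3. vehicle safety inspection 43 days ago vs limit 30 → not met
4. certified hazmat drivers 1 < 2 → not met
5. drivers with valid medical certificates 2 ≥ 2 → met
6. condition 'operates vehicles over 26,000 lbs' holds; cargo insurance $275,000 < $425,000 → not met
7. condition 'transports hazardous materials' holds; brake system inspection 127 days ago vs limit 90 → not met
8. BMC-84 surety bond $5,000 < $10,000 → not met
9. hours-of-service audit 163 days ago vs limit 180 → met
10. driver drug-and-alcohol testing 200 days ago vs limit 365 → met
11. condition 'crosses state lines' holds; preventable accidents in the past year 1 > 0 → not met
Not met: 1, 2, 3, 4, 6, 7, 8, 11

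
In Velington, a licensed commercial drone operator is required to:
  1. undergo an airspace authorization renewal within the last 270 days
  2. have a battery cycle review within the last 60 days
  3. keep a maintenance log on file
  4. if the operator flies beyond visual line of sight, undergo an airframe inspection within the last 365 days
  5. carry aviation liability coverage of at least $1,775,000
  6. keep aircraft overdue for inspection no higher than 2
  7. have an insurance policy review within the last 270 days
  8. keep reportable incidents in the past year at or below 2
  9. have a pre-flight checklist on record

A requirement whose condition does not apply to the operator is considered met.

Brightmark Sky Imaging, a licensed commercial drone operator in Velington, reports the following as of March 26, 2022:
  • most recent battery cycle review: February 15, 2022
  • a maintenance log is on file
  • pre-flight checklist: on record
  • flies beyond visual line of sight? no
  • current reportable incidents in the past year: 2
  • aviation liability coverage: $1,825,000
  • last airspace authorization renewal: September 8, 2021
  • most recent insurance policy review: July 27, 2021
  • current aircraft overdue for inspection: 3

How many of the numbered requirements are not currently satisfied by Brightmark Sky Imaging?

1

1. airspace authorization renewal 199 days ago vs limit 270 → met
2. battery cycle review 39 days ago vs limit 60 → met
3. maintenance log present → met
4. condition 'flies beyond visual line of sight' does not hold → requirement n/a → met
5. aviation liability coverage $1,825,000 ≥ $1,775,000 → met
6. aircraft overdue for inspection 3 > 2 → not met
7. insurance policy review 242 days ago vs limit 270 → met
8. reportable incidents in the past year 2 ≤ 2 → met
9. pre-flight checklist present → met
Not met: 1 of 9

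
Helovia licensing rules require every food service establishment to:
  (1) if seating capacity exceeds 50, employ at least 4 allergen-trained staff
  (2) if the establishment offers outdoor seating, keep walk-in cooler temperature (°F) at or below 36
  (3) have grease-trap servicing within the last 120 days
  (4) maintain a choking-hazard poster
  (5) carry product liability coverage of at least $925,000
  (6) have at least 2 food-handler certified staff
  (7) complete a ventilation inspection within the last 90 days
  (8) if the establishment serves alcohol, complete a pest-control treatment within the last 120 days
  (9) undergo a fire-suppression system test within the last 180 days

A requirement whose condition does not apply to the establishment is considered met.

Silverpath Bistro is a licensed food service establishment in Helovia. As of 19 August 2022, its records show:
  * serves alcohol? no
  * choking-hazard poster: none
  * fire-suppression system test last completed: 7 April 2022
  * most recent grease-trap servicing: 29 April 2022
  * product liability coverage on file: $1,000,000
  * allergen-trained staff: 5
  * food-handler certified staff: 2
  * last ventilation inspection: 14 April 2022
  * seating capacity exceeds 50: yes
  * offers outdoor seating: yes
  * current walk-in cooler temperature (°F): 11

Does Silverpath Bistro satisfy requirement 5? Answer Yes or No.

5. product liability coverage $1,000,000 ≥ $925,000 → met

Yes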